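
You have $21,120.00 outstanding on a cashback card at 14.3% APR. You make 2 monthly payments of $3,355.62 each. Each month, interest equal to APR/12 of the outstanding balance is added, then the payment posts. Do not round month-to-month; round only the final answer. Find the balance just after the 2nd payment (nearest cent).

Monthly rate r = 14.3%/12 = 1.19167% = 0.0119167.
Each month: B ← B·(1+r) − $3,355.62.
Month 1: interest $251.68; balance after payment $18,016.06.
Month 2: interest $214.69; balance after payment $14,875.13.

$14,875.13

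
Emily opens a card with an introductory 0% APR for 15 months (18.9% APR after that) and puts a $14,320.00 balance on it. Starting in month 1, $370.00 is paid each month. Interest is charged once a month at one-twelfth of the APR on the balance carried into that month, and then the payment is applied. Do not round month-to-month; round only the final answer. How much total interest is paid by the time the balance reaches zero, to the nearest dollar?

Promo months 1–15 at r₀ = 0%/12 = 0; months 16+ at r₁ = 18.9%/12 = 0.01575.
After month 15 (no interest yet): B = $14,320.00 − 15·$370.00 = $8,770.00.
Then at r₁ with $370.00/mo: n₂ = −ln(1 − r₁·B/P)/ln(1+r₁) ≈ 29.90 → 30 more payments.
Total paid = 44·$370.00 + $334.68 = $16,614.68; interest = $16,614.68 − $14,320.00 = $2,294.68.

$2,295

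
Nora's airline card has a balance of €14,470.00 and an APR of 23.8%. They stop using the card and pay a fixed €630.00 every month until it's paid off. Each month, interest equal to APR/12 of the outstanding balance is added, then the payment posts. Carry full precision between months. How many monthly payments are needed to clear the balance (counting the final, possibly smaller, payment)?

Monthly rate r = 23.8%/12 = 1.98333% = 0.0198333.
Recurrence: B ← B·(1+r) − €630.00.
Month 1: interest €286.99; balance after payment €14,126.99.
Month 2: interest €280.19; balance after payment €13,777.17.
Closed form: n = −ln(1 − rB₀/P)/ln(1+r) = −ln(0.54446)/ln(1.01983) ≈ 30.956, so the balance reaches zero during payment 31.

31 payments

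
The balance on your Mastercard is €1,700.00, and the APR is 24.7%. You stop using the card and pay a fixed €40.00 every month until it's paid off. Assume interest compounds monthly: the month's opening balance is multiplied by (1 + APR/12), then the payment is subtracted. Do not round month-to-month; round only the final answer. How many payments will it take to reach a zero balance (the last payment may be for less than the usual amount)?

Monthly rate r = 24.7%/12 = 2.05833% = 0.0205833.
Recurrence: B ← B·(1+r) − €40.00.
Month 1: interest €34.99; balance after payment €1,694.99.
Month 2: interest €34.89; balance after payment €1,689.88.
Closed form: n = −ln(1 − rB₀/P)/ln(1+r) = −ln(0.12521)/ln(1.02058) ≈ 101.980, so the balance reaches zero during payment 102.

102 months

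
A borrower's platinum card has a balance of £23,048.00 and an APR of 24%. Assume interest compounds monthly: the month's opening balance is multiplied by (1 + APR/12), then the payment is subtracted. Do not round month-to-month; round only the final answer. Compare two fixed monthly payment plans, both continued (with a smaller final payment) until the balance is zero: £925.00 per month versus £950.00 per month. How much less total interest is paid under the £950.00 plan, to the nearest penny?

£366.01

Monthly rate r = 24%/12 = 2% = 0.02.
At £925.00/mo: n = ⌈−ln(1 − rB₀/P)/ln(1+r)⌉ = 35 payments (last £773.56); total interest = total paid − £23,048.00 = £9,175.56.
At £950.00/mo: 34 payments (last £507.55); total interest £8,809.55.
Interest saved = £9,175.56 − £8,809.55 = £366.01.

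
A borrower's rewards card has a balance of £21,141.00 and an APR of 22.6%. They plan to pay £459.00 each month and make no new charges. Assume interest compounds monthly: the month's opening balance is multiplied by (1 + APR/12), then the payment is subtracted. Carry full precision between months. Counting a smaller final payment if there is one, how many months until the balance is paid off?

Monthly rate r = 22.6%/12 = 1.88333% = 0.0188333.
Recurrence: B ← B·(1+r) − £459.00.
Month 1: interest £398.16; balance after payment £21,080.16.
Month 2: interest £397.01; balance after payment £21,018.17.
Closed form: n = −ln(1 − rB₀/P)/ln(1+r) = −ln(0.13256)/ln(1.01883) ≈ 108.303, so the balance reaches zero during payment 109.

109 months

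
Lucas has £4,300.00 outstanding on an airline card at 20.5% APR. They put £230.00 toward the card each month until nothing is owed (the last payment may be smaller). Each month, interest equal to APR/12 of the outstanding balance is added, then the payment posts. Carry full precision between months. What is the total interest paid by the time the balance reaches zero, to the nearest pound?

Monthly rate r = 20.5%/12 = 1.70833% = 0.0170833.
Payoff takes n = ⌈−ln(1 − rB₀/P)/ln(1+r)⌉ = ⌈22.714⌉ = 23 payments; the last is £164.66.
Total paid = 22·£230.00 + £164.66 = £5,224.66.
Total interest = total paid − principal = £5,224.66 − £4,300.00 = £924.66.

£925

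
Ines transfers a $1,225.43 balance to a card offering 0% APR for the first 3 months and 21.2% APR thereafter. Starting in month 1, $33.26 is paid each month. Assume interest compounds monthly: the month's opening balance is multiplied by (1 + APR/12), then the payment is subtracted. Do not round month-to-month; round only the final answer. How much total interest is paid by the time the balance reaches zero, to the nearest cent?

$604.70

Promo months 1–3 at r₀ = 0%/12 = 0; months 4+ at r₁ = 21.2%/12 = 0.0176667.
After month 3 (no interest yet): B = $1,225.43 − 3·$33.26 = $1,125.65.
Then at r₁ with $33.26/mo: n₂ = −ln(1 − r₁·B/P)/ln(1+r₁) ≈ 52.02 → 53 more payments.
Total paid = 55·$33.26 + $0.83 = $1,830.13; interest = $1,830.13 − $1,225.43 = $604.70.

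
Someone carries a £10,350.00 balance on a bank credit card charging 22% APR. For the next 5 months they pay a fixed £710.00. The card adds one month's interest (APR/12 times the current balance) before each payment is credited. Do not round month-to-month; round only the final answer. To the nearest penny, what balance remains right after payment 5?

£7,651.61

Monthly rate r = 22%/12 = 1.83333% = 0.0183333.
Each month: B ← B·(1+r) − £710.00.
Month 1: interest £189.75; balance after payment £9,829.75.
Month 2: interest £180.21; balance after payment £9,299.96.
Month 3: interest £170.50; balance after payment £8,760.46.
Month 4: interest £160.61; balance after payment £8,211.07.
Month 5: interest £150.54; balance after payment £7,651.61.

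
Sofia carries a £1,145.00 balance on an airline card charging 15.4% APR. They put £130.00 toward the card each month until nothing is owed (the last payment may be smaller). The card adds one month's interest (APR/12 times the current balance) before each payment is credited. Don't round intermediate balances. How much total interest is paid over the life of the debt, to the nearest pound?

£78

Monthly rate r = 15.4%/12 = 1.28333% = 0.0128333.
Payoff takes n = ⌈−ln(1 − rB₀/P)/ln(1+r)⌉ = ⌈9.406⌉ = 10 payments; the last is £53.02.
Total paid = 9·£130.00 + £53.02 = £1,223.02.
Total interest = total paid − principal = £1,223.02 − £1,145.00 = £78.02.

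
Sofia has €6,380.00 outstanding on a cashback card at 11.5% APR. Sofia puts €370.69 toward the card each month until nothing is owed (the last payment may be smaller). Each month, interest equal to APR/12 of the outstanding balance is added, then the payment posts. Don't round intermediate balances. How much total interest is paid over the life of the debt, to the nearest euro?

Monthly rate r = 11.5%/12 = 0.958333% = 0.00958333.
Payoff takes n = ⌈−ln(1 − rB₀/P)/ln(1+r)⌉ = ⌈18.899⌉ = 19 payments; the last is €333.36.
Total paid = 18·€370.69 + €333.36 = €7,005.78.
Total interest = total paid − principal = €7,005.78 − €6,380.00 = €625.78.

€626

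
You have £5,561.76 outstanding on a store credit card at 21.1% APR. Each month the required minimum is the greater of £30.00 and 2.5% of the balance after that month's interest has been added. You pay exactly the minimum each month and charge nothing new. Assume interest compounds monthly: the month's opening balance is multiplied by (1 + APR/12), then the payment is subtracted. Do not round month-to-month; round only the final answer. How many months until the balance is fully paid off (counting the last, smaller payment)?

265 months

Monthly rate r = 21.1%/12 = 1.75833% = 0.0175833.
While 2.5% of the post-interest balance exceeds £30.00, each month B ← (B·(1+r))·(1 − 0.025), i.e. B shrinks by the factor (1+r)·0.975 = 0.99214.
This holds for months 1–197. Entering month 198 the balance is £1,176.00; 2.5% of the post-interest balance is now below £30.00, so the flat £30.00 minimum applies from here.
From month 198 a fixed £30.00 at rate r clears £1,176.00 in 68 more payments. Total: 197 + 68 = 265 months.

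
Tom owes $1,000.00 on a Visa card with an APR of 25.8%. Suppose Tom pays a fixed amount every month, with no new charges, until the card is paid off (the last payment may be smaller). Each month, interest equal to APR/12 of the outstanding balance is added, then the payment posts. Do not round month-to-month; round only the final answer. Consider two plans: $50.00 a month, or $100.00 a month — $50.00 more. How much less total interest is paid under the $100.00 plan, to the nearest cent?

Monthly rate r = 25.8%/12 = 2.15% = 0.0215.
At $50.00/mo: n = ⌈−ln(1 − rB₀/P)/ln(1+r)⌉ = 27 payments (last $21.39); total interest = total paid − $1,000.00 = $321.39.
At $100.00/mo: 12 payments (last $38.23); total interest $138.23.
Interest saved = $321.39 − $138.23 = $183.16.

$183.16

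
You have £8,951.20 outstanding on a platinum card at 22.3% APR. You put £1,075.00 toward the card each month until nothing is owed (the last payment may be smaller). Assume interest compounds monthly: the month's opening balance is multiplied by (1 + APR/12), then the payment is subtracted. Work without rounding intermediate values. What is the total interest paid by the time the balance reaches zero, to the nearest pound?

£865

Monthly rate r = 22.3%/12 = 1.85833% = 0.0185833.
Payoff takes n = ⌈−ln(1 − rB₀/P)/ln(1+r)⌉ = ⌈9.130⌉ = 10 payments; the last is £140.86.
Total paid = 9·£1,075.00 + £140.86 = £9,815.86.
Total interest = total paid − principal = £9,815.86 − £8,951.20 = £864.66.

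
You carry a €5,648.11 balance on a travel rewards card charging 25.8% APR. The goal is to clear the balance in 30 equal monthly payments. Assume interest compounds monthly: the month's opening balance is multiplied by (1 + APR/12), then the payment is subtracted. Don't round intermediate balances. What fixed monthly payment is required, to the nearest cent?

Monthly rate r = 25.8%/12 = 2.15% = 0.0215.
Level-payment amortization: P = B₀·r / (1 − (1+r)^(−n)) = 5648.11·0.0215 / (1 − 1.0215^(−30)).
Denominator 1 − (1+r)^(−30) = 0.471738609.
P = 121.434 / 0.471738609 ≈ 257.42.

€257.42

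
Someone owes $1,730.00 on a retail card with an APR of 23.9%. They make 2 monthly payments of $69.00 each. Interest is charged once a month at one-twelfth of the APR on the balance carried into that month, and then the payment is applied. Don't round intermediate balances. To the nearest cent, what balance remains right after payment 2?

Monthly rate r = 23.9%/12 = 1.99167% = 0.0199167.
Each month: B ← B·(1+r) − $69.00.
Month 1: interest $34.46; balance after payment $1,695.46.
Month 2: interest $33.77; balance after payment $1,660.22.

$1,660.22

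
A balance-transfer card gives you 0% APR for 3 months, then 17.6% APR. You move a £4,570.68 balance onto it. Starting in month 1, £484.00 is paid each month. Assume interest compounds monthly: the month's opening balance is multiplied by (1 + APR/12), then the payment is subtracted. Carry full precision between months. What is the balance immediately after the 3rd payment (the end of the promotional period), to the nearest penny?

Promo months 1–3 at r₀ = 0%/12 = 0; months 4+ at r₁ = 17.6%/12 = 0.0146667.
After month 3 (no interest yet): B = £4,570.68 − 3·£484.00 = £3,118.68.

£3,118.68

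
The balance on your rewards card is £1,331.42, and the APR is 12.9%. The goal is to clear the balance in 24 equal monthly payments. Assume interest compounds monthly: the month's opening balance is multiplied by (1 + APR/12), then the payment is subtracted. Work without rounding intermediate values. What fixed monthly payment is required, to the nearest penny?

£63.24

Monthly rate r = 12.9%/12 = 1.075% = 0.01075.
Level-payment amortization: P = B₀·r / (1 − (1+r)^(−n)) = 1331.42·0.01075 / (1 − 1.01075^(−24)).
Denominator 1 − (1+r)^(−24) = 0.226340256.
P = 14.3128 / 0.226340256 ≈ 63.24.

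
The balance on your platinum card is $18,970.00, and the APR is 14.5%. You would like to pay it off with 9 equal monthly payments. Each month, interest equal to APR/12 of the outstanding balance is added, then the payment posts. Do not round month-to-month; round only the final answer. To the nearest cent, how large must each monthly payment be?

$2,237.16

Monthly rate r = 14.5%/12 = 1.20833% = 0.0120833.
Level-payment amortization: P = B₀·r / (1 − (1+r)^(−n)) = 18970.00·0.0120833 / (1 − 1.01208^(−9)).
Denominator 1 − (1+r)^(−9) = 0.102460559.
P = 229.221 / 0.102460559 ≈ 2237.16.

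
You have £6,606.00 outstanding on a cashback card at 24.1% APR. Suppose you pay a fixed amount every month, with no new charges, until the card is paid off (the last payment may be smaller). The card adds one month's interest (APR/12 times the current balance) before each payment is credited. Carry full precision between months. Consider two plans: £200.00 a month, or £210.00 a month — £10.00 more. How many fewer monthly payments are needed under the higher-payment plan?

4 fewer payments

Monthly rate r = 24.1%/12 = 2.00833% = 0.0200833.
At £200.00/mo: n = ⌈−ln(1 − rB₀/P)/ln(1+r)⌉ = 55 payments (last £150.89); total interest = total paid − £6,606.00 = £4,344.89.
At £210.00/mo: 51 payments (last £51.24); total interest £3,945.24.
Payments saved = 55 − 51 = 4.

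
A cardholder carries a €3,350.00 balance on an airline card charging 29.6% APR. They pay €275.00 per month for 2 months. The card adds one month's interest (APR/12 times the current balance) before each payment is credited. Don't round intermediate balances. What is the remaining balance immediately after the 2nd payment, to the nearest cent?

€2,960.52

Monthly rate r = 29.6%/12 = 2.46667% = 0.0246667.
Each month: B ← B·(1+r) − €275.00.
Month 1: interest €82.63; balance after payment €3,157.63.
Month 2: interest €77.89; balance after payment €2,960.52.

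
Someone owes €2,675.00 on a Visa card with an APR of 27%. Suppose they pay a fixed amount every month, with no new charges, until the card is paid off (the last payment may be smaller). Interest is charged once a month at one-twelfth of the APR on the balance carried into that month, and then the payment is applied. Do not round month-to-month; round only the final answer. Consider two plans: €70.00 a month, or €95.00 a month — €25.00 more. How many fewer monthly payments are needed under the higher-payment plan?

Monthly rate r = 27%/12 = 2.25% = 0.0225.
At €70.00/mo: n = ⌈−ln(1 − rB₀/P)/ln(1+r)⌉ = 89 payments (last €21.51); total interest = total paid − €2,675.00 = €3,506.51.
At €95.00/mo: 46 payments (last €11.31); total interest €1,611.31.
Payments saved = 89 − 46 = 43.

43 fewer payments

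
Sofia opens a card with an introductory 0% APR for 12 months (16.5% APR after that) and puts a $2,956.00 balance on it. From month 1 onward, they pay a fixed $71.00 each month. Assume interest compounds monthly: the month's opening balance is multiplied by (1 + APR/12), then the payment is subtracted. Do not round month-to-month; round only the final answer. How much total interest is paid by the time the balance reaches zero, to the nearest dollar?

Promo months 1–12 at r₀ = 0%/12 = 0; months 13+ at r₁ = 16.5%/12 = 0.01375.
After month 12 (no interest yet): B = $2,956.00 − 12·$71.00 = $2,104.00.
Then at r₁ with $71.00/mo: n₂ = −ln(1 − r₁·B/P)/ln(1+r₁) ≈ 38.32 → 39 more payments.
Total paid = 50·$71.00 + $23.01 = $3,573.01; interest = $3,573.01 − $2,956.00 = $617.01.

$617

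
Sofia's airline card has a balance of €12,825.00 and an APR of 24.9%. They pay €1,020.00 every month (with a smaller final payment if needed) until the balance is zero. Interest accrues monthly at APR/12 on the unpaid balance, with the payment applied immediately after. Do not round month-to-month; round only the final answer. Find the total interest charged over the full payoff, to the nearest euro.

Monthly rate r = 24.9%/12 = 2.075% = 0.02075.
Payoff takes n = ⌈−ln(1 − rB₀/P)/ln(1+r)⌉ = ⌈14.720⌉ = 15 payments; the last is €736.94.
Total paid = 14·€1,020.00 + €736.94 = €15,016.94.
Total interest = total paid − principal = €15,016.94 − €12,825.00 = €2,191.94.

€2,192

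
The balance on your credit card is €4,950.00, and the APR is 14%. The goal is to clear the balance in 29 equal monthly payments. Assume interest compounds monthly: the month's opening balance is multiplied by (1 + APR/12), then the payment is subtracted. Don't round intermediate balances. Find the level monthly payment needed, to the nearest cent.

Monthly rate r = 14%/12 = 1.16667% = 0.0116667.
Level-payment amortization: P = B₀·r / (1 − (1+r)^(−n)) = 4950.00·0.0116667 / (1 − 1.01167^(−29)).
Denominator 1 − (1+r)^(−29) = 0.285644784.
P = 57.75 / 0.285644784 ≈ 202.17.

€202.17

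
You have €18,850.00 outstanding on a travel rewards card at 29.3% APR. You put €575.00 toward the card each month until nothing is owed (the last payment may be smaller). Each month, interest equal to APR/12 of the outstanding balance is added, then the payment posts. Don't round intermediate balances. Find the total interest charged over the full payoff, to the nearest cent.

€19,566.10

Monthly rate r = 29.3%/12 = 2.44167% = 0.0244167.
Payoff takes n = ⌈−ln(1 − rB₀/P)/ln(1+r)⌉ = ⌈66.809⌉ = 67 payments; the last is €466.10.
Total paid = 66·€575.00 + €466.10 = €38,416.10.
Total interest = total paid − principal = €38,416.10 − €18,850.00 = €19,566.10.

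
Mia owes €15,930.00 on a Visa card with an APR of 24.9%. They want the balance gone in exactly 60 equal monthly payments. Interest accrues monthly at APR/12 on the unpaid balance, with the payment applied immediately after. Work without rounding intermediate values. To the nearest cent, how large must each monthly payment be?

Monthly rate r = 24.9%/12 = 2.075% = 0.02075.
Level-payment amortization: P = B₀·r / (1 − (1+r)^(−n)) = 15930.00·0.02075 / (1 − 1.02075^(−60)).
Denominator 1 − (1+r)^(−60) = 0.708366987.
P = 330.547 / 0.708366987 ≈ 466.63.

€466.63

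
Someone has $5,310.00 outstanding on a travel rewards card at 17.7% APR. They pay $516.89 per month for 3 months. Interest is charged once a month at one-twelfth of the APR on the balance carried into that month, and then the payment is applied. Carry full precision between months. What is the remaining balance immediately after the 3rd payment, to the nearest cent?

Monthly rate r = 17.7%/12 = 1.475% = 0.01475.
Each month: B ← B·(1+r) − $516.89.
Month 1: interest $78.32; balance after payment $4,871.43.
Month 2: interest $71.85; balance after payment $4,426.40.
Month 3: interest $65.29; balance after payment $3,974.80.

$3,974.80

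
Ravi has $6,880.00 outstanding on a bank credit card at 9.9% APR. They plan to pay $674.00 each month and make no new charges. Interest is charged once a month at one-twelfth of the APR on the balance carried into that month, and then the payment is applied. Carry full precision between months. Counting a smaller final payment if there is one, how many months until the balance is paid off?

11 months

Monthly rate r = 9.9%/12 = 0.825% = 0.00825.
Recurrence: B ← B·(1+r) − $674.00.
Month 1: interest $56.76; balance after payment $6,262.76.
Month 2: interest $51.67; balance after payment $5,640.43.
Closed form: n = −ln(1 − rB₀/P)/ln(1+r) = −ln(0.91579)/ln(1.00825) ≈ 10.707, so the balance reaches zero during payment 11.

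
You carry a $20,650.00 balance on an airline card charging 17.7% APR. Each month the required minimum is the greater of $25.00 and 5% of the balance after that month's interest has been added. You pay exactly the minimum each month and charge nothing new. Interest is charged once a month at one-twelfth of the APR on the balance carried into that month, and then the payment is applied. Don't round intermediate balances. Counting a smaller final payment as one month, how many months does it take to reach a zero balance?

126 months

Monthly rate r = 17.7%/12 = 1.475% = 0.01475.
While 5% of the post-interest balance exceeds $25.00, each month B ← (B·(1+r))·(1 − 0.05), i.e. B shrinks by the factor (1+r)·0.95 = 0.96401.
This holds for months 1–102. Entering month 103 the balance is $491.31; 5% of the post-interest balance is now below $25.00, so the flat $25.00 minimum applies from here.
From month 103 a fixed $25.00 at rate r clears $491.31 in 24 more payments. Total: 102 + 24 = 126 months.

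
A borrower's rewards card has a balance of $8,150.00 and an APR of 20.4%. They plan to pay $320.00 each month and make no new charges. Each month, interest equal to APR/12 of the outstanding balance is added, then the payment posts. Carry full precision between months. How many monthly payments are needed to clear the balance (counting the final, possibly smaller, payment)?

Monthly rate r = 20.4%/12 = 1.7% = 0.017.
Recurrence: B ← B·(1+r) − $320.00.
Month 1: interest $138.55; balance after payment $7,968.55.
Month 2: interest $135.47; balance after payment $7,784.02.
Closed form: n = −ln(1 − rB₀/P)/ln(1+r) = −ln(0.56703)/ln(1.017) ≈ 33.656, so the balance reaches zero during payment 34.

34 months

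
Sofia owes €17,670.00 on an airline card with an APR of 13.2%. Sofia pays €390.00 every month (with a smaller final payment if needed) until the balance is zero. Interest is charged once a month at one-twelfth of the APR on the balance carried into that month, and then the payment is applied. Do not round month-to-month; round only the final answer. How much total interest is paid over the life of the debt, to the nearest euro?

€6,925

Monthly rate r = 13.2%/12 = 1.1% = 0.011.
Payoff takes n = ⌈−ln(1 − rB₀/P)/ln(1+r)⌉ = ⌈63.064⌉ = 64 payments; the last is €25.28.
Total paid = 63·€390.00 + €25.28 = €24,595.28.
Total interest = total paid − principal = €24,595.28 − €17,670.00 = €6,925.28.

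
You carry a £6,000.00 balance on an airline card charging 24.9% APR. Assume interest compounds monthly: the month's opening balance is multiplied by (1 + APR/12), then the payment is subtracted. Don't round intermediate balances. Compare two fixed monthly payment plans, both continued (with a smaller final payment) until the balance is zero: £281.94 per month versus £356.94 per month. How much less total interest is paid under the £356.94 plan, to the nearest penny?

£544.09

Monthly rate r = 24.9%/12 = 2.075% = 0.02075.
At £281.94/mo: n = ⌈−ln(1 − rB₀/P)/ln(1+r)⌉ = 29 payments (last £104.95); total interest = total paid − £6,000.00 = £1,999.27.
At £356.94/mo: 21 payments (last £316.38); total interest £1,455.18.
Interest saved = £1,999.27 − £1,455.18 = £544.09.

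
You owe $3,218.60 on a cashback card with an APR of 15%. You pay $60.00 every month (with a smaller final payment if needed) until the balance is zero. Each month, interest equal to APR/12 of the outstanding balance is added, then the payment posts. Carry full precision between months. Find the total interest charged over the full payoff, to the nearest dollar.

Monthly rate r = 15%/12 = 1.25% = 0.0125.
Payoff takes n = ⌈−ln(1 − rB₀/P)/ln(1+r)⌉ = ⌈89.378⌉ = 90 payments; the last is $22.79.
Total paid = 89·$60.00 + $22.79 = $5,362.79.
Total interest = total paid − principal = $5,362.79 − $3,218.60 = $2,144.19.

$2,144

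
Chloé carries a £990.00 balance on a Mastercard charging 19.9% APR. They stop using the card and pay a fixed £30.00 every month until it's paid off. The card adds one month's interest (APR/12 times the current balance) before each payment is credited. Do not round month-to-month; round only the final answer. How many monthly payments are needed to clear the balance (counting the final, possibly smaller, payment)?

Monthly rate r = 19.9%/12 = 1.65833% = 0.0165833.
Recurrence: B ← B·(1+r) − £30.00.
Month 1: interest £16.42; balance after payment £976.42.
Month 2: interest £16.19; balance after payment £962.61.
Closed form: n = −ln(1 − rB₀/P)/ln(1+r) = −ln(0.45275)/ln(1.01658) ≈ 48.179, so the balance reaches zero during payment 49.

49 payments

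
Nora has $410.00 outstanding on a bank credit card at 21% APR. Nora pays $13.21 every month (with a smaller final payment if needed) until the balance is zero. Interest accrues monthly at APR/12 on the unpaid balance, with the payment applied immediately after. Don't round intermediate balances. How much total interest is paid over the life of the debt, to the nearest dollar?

Monthly rate r = 21%/12 = 1.75% = 0.0175.
Payoff takes n = ⌈−ln(1 − rB₀/P)/ln(1+r)⌉ = ⌈45.156⌉ = 46 payments; the last is $2.08.
Total paid = 45·$13.21 + $2.08 = $596.53.
Total interest = total paid − principal = $596.53 − $410.00 = $186.53.

$187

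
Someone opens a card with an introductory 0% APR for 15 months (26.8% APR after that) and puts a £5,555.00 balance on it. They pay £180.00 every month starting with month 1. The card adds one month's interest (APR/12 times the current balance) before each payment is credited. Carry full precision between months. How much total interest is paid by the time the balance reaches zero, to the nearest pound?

Promo months 1–15 at r₀ = 0%/12 = 0; months 16+ at r₁ = 26.8%/12 = 0.0223333.
After month 15 (no interest yet): B = £5,555.00 − 15·£180.00 = £2,855.00.
Then at r₁ with £180.00/mo: n₂ = −ln(1 − r₁·B/P)/ln(1+r₁) ≈ 19.80 → 20 more payments.
Total paid = 34·£180.00 + £144.15 = £6,264.15; interest = £6,264.15 − £5,555.00 = £709.15.

£709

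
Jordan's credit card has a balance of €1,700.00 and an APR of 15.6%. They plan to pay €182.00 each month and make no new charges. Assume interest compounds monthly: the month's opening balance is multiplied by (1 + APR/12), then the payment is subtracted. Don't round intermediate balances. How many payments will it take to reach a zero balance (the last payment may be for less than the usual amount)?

Monthly rate r = 15.6%/12 = 1.3% = 0.013.
Recurrence: B ← B·(1+r) − €182.00.
Month 1: interest €22.10; balance after payment €1,540.10.
Month 2: interest €20.02; balance after payment €1,378.12.
Closed form: n = −ln(1 − rB₀/P)/ln(1+r) = −ln(0.87857)/ln(1.013) ≈ 10.023, so the balance reaches zero during payment 11.

11 payments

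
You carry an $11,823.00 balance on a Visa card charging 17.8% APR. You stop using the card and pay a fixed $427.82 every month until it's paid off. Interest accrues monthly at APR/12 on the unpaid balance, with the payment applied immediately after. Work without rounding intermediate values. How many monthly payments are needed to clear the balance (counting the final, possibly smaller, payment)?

36 payments

Monthly rate r = 17.8%/12 = 1.48333% = 0.0148333.
Recurrence: B ← B·(1+r) − $427.82.
Month 1: interest $175.37; balance after payment $11,570.55.
Month 2: interest $171.63; balance after payment $11,314.36.
Closed form: n = −ln(1 − rB₀/P)/ln(1+r) = −ln(0.59007)/ln(1.01483) ≈ 35.825, so the balance reaches zero during payment 36.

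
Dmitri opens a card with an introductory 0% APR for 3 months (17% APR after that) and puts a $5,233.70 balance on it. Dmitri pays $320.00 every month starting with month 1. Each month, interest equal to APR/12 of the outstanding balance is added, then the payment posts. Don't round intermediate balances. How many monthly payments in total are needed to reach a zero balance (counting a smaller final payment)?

Promo months 1–3 at r₀ = 0%/12 = 0; months 4+ at r₁ = 17%/12 = 0.0141667.
After month 3 (no interest yet): B = $5,233.70 − 3·$320.00 = $4,273.70.
Then at r₁ with $320.00/mo: n₂ = −ln(1 − r₁·B/P)/ln(1+r₁) ≈ 14.91 → 15 more payments.

18 payments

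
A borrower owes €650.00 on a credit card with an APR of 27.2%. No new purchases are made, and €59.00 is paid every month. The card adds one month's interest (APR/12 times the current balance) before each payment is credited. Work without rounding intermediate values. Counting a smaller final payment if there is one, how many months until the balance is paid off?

13 payments

Monthly rate r = 27.2%/12 = 2.26667% = 0.0226667.
Recurrence: B ← B·(1+r) − €59.00.
Month 1: interest €14.73; balance after payment €605.73.
Month 2: interest €13.73; balance after payment €560.46.
Closed form: n = −ln(1 − rB₀/P)/ln(1+r) = −ln(0.75028)/ln(1.02267) ≈ 12.818, so the balance reaches zero during payment 13.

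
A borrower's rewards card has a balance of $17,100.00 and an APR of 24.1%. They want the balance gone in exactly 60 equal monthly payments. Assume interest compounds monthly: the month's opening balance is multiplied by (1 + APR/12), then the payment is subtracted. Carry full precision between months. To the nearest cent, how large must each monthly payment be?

Monthly rate r = 24.1%/12 = 2.00833% = 0.0200833.
Level-payment amortization: P = B₀·r / (1 − (1+r)^(−n)) = 17100.00·0.0200833 / (1 − 1.02008^(−60)).
Denominator 1 − (1+r)^(−60) = 0.696708048.
P = 343.425 / 0.696708048 ≈ 492.93.

$492.93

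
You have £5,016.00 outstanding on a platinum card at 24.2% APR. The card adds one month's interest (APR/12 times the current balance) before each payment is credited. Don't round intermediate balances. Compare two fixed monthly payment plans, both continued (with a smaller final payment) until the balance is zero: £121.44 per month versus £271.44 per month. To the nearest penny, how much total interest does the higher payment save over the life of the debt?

Monthly rate r = 24.2%/12 = 2.01667% = 0.0201667.
At £121.44/mo: n = ⌈−ln(1 − rB₀/P)/ln(1+r)⌉ = 90 payments (last £77.00); total interest = total paid − £5,016.00 = £5,869.16.
At £271.44/mo: 24 payments (last £96.54); total interest £1,323.66.
Interest saved = £5,869.16 − £1,323.66 = £4,545.50.

£4,545.50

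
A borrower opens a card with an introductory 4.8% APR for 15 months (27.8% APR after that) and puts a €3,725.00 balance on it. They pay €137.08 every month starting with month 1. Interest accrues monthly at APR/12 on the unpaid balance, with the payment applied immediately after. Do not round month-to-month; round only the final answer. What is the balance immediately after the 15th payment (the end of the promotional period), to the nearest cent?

€1,840.08

Promo months 1–15 at r₀ = 4.8%/12 = 0.004; months 16+ at r₁ = 27.8%/12 = 0.0231667.
After month 15: iterate B ← B·(1+r₀) − €137.08 for 15 months → €1,840.08.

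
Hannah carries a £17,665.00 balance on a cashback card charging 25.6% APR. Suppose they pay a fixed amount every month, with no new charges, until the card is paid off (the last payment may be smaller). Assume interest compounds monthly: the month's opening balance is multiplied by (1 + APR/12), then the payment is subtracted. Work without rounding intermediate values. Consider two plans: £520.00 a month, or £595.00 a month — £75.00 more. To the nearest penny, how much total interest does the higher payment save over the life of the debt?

£3,493.20

Monthly rate r = 25.6%/12 = 2.13333% = 0.0213333.
At £520.00/mo: n = ⌈−ln(1 − rB₀/P)/ln(1+r)⌉ = 62 payments (last £57.50); total interest = total paid − £17,665.00 = £14,112.50.
At £595.00/mo: 48 payments (last £319.30); total interest £10,619.30.
Interest saved = £14,112.50 − £10,619.30 = £3,493.20.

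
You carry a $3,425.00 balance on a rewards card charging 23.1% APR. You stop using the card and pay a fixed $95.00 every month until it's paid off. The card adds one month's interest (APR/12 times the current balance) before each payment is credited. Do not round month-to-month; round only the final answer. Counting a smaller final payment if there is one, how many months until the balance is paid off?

Monthly rate r = 23.1%/12 = 1.925% = 0.01925.
Recurrence: B ← B·(1+r) − $95.00.
Month 1: interest $65.93; balance after payment $3,395.93.
Month 2: interest $65.37; balance after payment $3,366.30.
Closed form: n = −ln(1 − rB₀/P)/ln(1+r) = −ln(0.30599)/ln(1.01925) ≈ 62.108, so the balance reaches zero during payment 63.

63 months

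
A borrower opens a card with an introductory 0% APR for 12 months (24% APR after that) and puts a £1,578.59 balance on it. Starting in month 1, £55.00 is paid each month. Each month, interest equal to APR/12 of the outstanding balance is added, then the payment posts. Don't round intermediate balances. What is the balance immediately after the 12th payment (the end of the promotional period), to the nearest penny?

£918.59

Promo months 1–12 at r₀ = 0%/12 = 0; months 13+ at r₁ = 24%/12 = 0.02.
After month 12 (no interest yet): B = £1,578.59 − 12·£55.00 = £918.59.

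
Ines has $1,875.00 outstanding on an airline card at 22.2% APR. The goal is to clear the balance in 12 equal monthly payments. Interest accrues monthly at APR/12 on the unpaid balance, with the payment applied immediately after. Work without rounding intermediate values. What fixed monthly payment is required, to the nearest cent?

$175.67

Monthly rate r = 22.2%/12 = 1.85% = 0.0185.
Level-payment amortization: P = B₀·r / (1 − (1+r)^(−n)) = 1875.00·0.0185 / (1 − 1.0185^(−12)).
Denominator 1 − (1+r)^(−12) = 0.197458314.
P = 34.6875 / 0.197458314 ≈ 175.67.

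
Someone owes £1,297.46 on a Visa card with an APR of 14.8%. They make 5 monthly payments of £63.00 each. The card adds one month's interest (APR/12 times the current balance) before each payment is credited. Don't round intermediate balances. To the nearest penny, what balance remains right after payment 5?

Monthly rate r = 14.8%/12 = 1.23333% = 0.0123333.
Each month: B ← B·(1+r) − £63.00.
Month 1: interest £16.00; balance after payment £1,250.46.
Month 2: interest £15.42; balance after payment £1,202.88.
Month 3: interest £14.84; balance after payment £1,154.72.
Month 4: interest £14.24; balance after payment £1,105.96.
Month 5: interest £13.64; balance after payment £1,056.60.

£1,056.60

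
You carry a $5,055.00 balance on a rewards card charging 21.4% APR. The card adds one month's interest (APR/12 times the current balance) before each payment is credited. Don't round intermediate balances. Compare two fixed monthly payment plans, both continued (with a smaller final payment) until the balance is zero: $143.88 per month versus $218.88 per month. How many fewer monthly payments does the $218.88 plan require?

Monthly rate r = 21.4%/12 = 1.78333% = 0.0178333.
At $143.88/mo: n = ⌈−ln(1 − rB₀/P)/ln(1+r)⌉ = 56 payments (last $104.21); total interest = total paid − $5,055.00 = $2,962.61.
At $218.88/mo: 31 payments (last $6.26); total interest $1,517.66.
Payments saved = 56 − 31 = 25.

25 fewer payments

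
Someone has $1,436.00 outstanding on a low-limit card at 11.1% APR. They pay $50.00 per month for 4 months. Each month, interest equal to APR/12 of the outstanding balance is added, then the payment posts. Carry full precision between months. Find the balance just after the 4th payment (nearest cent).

$1,287.08

Monthly rate r = 11.1%/12 = 0.925% = 0.00925.
Each month: B ← B·(1+r) − $50.00.
Month 1: interest $13.28; balance after payment $1,399.28.
Month 2: interest $12.94; balance after payment $1,362.23.
Month 3: interest $12.60; balance after payment $1,324.83.
Month 4: interest $12.25; balance after payment $1,287.08.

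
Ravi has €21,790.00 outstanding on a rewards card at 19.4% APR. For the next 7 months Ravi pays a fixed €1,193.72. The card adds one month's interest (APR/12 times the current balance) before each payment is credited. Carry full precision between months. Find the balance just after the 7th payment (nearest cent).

€15,606.37

Monthly rate r = 19.4%/12 = 1.61667% = 0.0161667.
Each month: B ← B·(1+r) − €1,193.72.
Month 1: interest €352.27; balance after payment €20,948.55.
Month 2: interest €338.67; balance after payment €20,093.50.
Month 3: interest €324.84; balance after payment €19,224.62.
Month 4: interest €310.80; balance after payment €18,341.70.
Month 5: interest €296.52; balance after payment €17,444.51.
Month 6: interest €282.02; balance after payment €16,532.81.
Month 7: interest €267.28; balance after payment €15,606.37.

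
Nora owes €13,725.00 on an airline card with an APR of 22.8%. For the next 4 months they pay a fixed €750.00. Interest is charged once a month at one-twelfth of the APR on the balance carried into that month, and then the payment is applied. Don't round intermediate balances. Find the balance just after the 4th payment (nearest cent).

€11,711.62

Monthly rate r = 22.8%/12 = 1.9% = 0.019.
Each month: B ← B·(1+r) − €750.00.
Month 1: interest €260.77; balance after payment €13,235.77.
Month 2: interest €251.48; balance after payment €12,737.25.
Month 3: interest €242.01; balance after payment €12,229.26.
Month 4: interest €232.36; balance after payment €11,711.62.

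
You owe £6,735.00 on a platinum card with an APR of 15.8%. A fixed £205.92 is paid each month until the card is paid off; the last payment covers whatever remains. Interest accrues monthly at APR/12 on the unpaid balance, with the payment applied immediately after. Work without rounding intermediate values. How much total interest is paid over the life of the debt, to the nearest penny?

£2,131.78

Monthly rate r = 15.8%/12 = 1.31667% = 0.0131667.
Payoff takes n = ⌈−ln(1 − rB₀/P)/ln(1+r)⌉ = ⌈43.059⌉ = 44 payments; the last is £12.22.
Total paid = 43·£205.92 + £12.22 = £8,866.78.
Total interest = total paid − principal = £8,866.78 − £6,735.00 = £2,131.78.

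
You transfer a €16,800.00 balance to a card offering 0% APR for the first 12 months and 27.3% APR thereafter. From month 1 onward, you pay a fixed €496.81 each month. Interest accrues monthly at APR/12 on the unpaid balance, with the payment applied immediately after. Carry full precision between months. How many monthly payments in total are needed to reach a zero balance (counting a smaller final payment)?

Promo months 1–12 at r₀ = 0%/12 = 0; months 13+ at r₁ = 27.3%/12 = 0.02275.
After month 12 (no interest yet): B = €16,800.00 − 12·€496.81 = €10,838.28.
Then at r₁ with €496.81/mo: n₂ = −ln(1 − r₁·B/P)/ln(1+r₁) ≈ 30.49 → 31 more payments.

43 months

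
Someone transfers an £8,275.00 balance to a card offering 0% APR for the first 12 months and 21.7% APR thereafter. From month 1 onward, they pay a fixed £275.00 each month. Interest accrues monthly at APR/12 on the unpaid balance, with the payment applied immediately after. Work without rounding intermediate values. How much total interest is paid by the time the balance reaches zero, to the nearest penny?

£1,105.08

Promo months 1–12 at r₀ = 0%/12 = 0; months 13+ at r₁ = 21.7%/12 = 0.0180833.
After month 12 (no interest yet): B = £8,275.00 − 12·£275.00 = £4,975.00.
Then at r₁ with £275.00/mo: n₂ = −ln(1 − r₁·B/P)/ln(1+r₁) ≈ 22.11 → 23 more payments.
Total paid = 34·£275.00 + £30.08 = £9,380.08; interest = £9,380.08 − £8,275.00 = £1,105.08.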